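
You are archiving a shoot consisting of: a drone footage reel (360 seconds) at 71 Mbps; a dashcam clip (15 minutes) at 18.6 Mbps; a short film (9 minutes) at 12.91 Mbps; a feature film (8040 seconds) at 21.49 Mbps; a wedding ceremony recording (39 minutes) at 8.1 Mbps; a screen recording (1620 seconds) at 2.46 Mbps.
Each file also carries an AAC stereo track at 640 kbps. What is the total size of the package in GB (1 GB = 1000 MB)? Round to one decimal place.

31.7 GB

Audio: 640 kbps = 0.640 Mbps.
drone footage reel: 71.640 Mbps × 360 s = 25790.4 Mb
dashcam clip: 19.240 Mbps × 900 s = 17316.0 Mb
short film: 13.550 Mbps × 540 s = 7317.0 Mb
feature film: 22.130 Mbps × 8040 s = 177925.2 Mb
wedding ceremony recording: 8.740 Mbps × 2340 s = 20451.6 Mb
screen recording: 3.100 Mbps × 1620 s = 5022.0 Mb
Total: 253822.2 Mb = 31727.8 MB.
= 31.73 GB.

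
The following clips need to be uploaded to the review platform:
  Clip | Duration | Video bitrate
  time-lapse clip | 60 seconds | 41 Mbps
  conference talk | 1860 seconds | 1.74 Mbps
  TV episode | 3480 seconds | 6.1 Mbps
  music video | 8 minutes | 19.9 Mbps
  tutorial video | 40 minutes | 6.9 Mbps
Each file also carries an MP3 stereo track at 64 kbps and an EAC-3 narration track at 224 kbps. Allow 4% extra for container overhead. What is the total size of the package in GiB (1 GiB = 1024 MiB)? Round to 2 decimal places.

6.71 GiB

Audio total: 64 + 224 = 288 kbps = 0.288 Mbps.
time-lapse clip: 41.288 Mbps × 60 s × 1.04 = 2576.4 Mb
conference talk: 2.028 Mbps × 1860 s × 1.04 = 3923.0 Mb
TV episode: 6.388 Mbps × 3480 s × 1.04 = 23119.4 Mb
music video: 20.188 Mbps × 480 s × 1.04 = 10077.8 Mb
tutorial video: 7.188 Mbps × 2400 s × 1.04 = 17941.2 Mb
Total: 57637.9 Mb = 7204.7 MB.
= 6.710 GiB.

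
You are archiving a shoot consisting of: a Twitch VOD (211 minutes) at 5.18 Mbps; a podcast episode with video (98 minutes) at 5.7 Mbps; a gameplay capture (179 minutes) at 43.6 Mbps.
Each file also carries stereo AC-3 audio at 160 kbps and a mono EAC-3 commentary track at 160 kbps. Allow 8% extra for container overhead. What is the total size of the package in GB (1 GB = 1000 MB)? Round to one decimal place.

77.9 GB

Audio total: 160 + 160 = 320 kbps = 0.320 Mbps.
Twitch VOD: 5.500 Mbps × 12660 s × 1.08 = 75200.4 Mb
podcast episode with video: 6.020 Mbps × 5880 s × 1.08 = 38229.4 Mb
gameplay capture: 43.920 Mbps × 10740 s × 1.08 = 509436.9 Mb
Total: 622866.7 Mb = 77858.3 MB.
= 77.86 GB.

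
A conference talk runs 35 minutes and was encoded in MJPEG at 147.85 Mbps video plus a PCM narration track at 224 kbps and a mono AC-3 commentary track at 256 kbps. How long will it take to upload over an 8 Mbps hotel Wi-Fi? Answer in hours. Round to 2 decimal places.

10.82 hours

35 min = 2100 s
Audio total: 224 + 256 = 480 kbps = 0.480 Mbps.
Total bitrate: 148.330 Mbps.
File: 148.330 Mbps × 2100 s = 311493.0 Mb.
At 8 Mbps: 311493.0 / 8 = 38936.6 s ≈ 10.8 hours.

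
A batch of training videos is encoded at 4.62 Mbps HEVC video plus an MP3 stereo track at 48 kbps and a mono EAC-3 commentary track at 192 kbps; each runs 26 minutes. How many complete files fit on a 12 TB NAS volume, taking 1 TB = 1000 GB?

12662

26 min = 1560 s
Audio total: 48 + 192 = 240 kbps = 0.240 Mbps.
Total bitrate: 4.860 Mbps.
Per item: 4.860 Mbps × 1560 s = 7,582 Mb = 947.7 MB.
Capacity: 12 TB = 96,000,000 Mb; 12662.23 items → 12662 complete.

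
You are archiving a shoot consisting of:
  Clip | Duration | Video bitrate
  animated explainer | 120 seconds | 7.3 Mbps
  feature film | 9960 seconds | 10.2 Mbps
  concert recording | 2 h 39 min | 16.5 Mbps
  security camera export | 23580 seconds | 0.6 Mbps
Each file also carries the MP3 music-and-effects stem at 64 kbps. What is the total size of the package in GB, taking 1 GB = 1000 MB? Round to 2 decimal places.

34.60 GB

Audio: 64 kbps = 0.064 Mbps.
animated explainer: 7.364 Mbps × 120 s = 883.7 Mb
feature film: 10.264 Mbps × 9960 s = 102229.4 Mb
concert recording: 16.564 Mbps × 9540 s = 158020.6 Mb
security camera export: 0.664 Mbps × 23580 s = 15657.1 Mb
Total: 276790.8 Mb = 34598.8 MB.
= 34.60 GB.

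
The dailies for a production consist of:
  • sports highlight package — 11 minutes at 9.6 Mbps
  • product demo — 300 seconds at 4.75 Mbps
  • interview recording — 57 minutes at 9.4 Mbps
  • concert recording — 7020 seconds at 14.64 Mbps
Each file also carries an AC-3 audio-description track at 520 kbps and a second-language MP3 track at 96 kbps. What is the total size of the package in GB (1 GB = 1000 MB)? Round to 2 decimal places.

18.71 GB

Audio total: 520 + 96 = 616 kbps = 0.616 Mbps.
sports highlight package: 10.216 Mbps × 660 s = 6742.6 Mb
product demo: 5.366 Mbps × 300 s = 1609.8 Mb
interview recording: 10.016 Mbps × 3420 s = 34254.7 Mb
concert recording: 15.256 Mbps × 7020 s = 107097.1 Mb
Total: 149704.2 Mb = 18713.0 MB.
= 18.71 GB.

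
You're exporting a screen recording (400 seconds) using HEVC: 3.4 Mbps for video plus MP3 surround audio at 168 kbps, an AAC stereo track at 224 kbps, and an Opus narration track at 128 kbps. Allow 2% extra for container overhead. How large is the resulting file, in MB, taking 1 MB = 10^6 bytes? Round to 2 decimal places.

Audio total: 168 + 224 + 128 = 520 kbps = 0.520 Mbps.
Total bitrate: 3.4 + 0.520 = 3.920 Mbps.
Stream data: 3.920 Mbps × 400 s = 1568.0 Mb.
With 2% container overhead: ×1.02.
1,599 Mb ÷ 8 = 199.9 MB → 199.9 MB.

199.92 MB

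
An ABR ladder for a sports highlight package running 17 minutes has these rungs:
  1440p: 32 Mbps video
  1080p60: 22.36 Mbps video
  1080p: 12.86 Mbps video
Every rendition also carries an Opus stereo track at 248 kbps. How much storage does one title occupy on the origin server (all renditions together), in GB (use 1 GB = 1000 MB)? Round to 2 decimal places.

17 min = 1020 s
Audio: 248 kbps = 0.248 Mbps.
Sum of rendition bitrates: (32+0.248) + (22.36+0.248) + (12.86+0.248) = 67.964 Mbps.
× 1020 s = 69,323 Mb = 8,665 MB = 8.665 GB.

8.67 GB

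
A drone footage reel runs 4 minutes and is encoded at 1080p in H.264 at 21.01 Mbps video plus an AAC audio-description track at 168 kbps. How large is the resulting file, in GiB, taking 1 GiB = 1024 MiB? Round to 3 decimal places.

4 min = 240 s
Audio: 168 kbps = 0.168 Mbps.
Total bitrate: 21.01 + 0.168 = 21.178 Mbps.
Stream data: 21.178 Mbps × 240 s = 5082.7 Mb.
5,083 Mb = 635,340,000 bytes ÷ 1,073,741,824 = 0.5917 GiB.

0.592 GiB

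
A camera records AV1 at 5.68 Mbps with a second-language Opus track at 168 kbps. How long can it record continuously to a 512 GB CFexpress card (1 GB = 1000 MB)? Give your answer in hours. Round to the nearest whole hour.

Audio: 168 kbps = 0.168 Mbps.
Total bitrate: 5.68 + 0.168 = 5.848 Mbps.
Capacity: 512 GB = 4,096,000 Mb.
Recording time: 4,096,000 / 5.848 = 700,410 s ≈ 195 hours.

195 hours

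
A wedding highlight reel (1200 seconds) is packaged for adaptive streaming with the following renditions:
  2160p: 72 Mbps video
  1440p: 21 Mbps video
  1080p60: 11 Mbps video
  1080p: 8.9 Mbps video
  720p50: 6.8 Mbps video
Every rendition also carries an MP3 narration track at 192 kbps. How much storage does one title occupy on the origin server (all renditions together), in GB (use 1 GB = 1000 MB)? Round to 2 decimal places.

18.10 GB

Audio: 192 kbps = 0.192 Mbps.
Sum of rendition bitrates: (72+0.192) + (21+0.192) + (11+0.192) + (8.9+0.192) + (6.8+0.192) = 120.660 Mbps.
× 1200 s = 144,792 Mb = 18,099 MB = 18.10 GB.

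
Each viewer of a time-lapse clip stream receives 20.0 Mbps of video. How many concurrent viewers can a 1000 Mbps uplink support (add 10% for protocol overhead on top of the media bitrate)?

45

On the wire with 10% overhead: 22.000 Mbps.
1000 Mbps = 1,000 Mbps; 1,000 / 22.000 = 45.45 → 45 viewers.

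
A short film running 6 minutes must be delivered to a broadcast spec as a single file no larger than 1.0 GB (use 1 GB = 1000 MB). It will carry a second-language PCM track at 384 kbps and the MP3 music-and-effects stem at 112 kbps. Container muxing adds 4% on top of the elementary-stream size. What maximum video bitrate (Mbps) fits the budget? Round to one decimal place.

20.9 Mbps

Budget: 1.0 GB = 8000.0 Mb.
Stream payload after overhead: 8000.0 / 1.04 = 7692.3 Mb.
6 min = 360 s
Total bitrate budget: 7692.3 Mb / 360 s = 21.368 Mbps.
Audio total: 384 + 112 = 496 kbps = 0.496 Mbps.
Video: 21.368 − 0.496 = 20.872 Mbps.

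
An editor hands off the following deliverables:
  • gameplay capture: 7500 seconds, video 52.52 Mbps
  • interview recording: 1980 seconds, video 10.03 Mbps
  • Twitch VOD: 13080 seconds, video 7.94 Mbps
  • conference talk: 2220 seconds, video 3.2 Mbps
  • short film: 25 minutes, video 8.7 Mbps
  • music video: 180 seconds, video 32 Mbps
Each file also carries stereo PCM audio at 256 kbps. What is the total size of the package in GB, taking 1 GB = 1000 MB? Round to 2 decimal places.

Audio: 256 kbps = 0.256 Mbps.
gameplay capture: 52.776 Mbps × 7500 s = 395820.0 Mb
interview recording: 10.286 Mbps × 1980 s = 20366.3 Mb
Twitch VOD: 8.196 Mbps × 13080 s = 107203.7 Mb
conference talk: 3.456 Mbps × 2220 s = 7672.3 Mb
short film: 8.956 Mbps × 1500 s = 13434.0 Mb
music video: 32.256 Mbps × 180 s = 5806.1 Mb
Total: 550302.4 Mb = 68787.8 MB.
= 68.79 GB.

68.79 GB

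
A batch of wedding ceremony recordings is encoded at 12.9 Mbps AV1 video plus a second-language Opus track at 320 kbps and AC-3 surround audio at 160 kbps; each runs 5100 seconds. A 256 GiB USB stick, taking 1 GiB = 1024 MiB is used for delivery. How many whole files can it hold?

32

Audio total: 320 + 160 = 480 kbps = 0.480 Mbps.
Total bitrate: 13.380 Mbps.
Per item: 13.380 Mbps × 5100 s = 68,238 Mb = 8,530 MB.
Capacity: 256 GiB = 2,199,023 Mb; 32.23 items → 32 complete.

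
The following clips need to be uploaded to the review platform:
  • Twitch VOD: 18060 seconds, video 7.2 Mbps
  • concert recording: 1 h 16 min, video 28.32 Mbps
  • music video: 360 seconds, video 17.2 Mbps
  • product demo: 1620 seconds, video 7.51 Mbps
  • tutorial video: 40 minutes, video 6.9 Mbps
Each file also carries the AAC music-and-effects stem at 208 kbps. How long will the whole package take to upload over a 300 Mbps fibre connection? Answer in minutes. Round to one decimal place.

16.7 minutes

Audio: 208 kbps = 0.208 Mbps.
Twitch VOD: 7.408 Mbps × 18060 s = 133788.5 Mb
concert recording: 28.528 Mbps × 4560 s = 130087.7 Mb
music video: 17.408 Mbps × 360 s = 6266.9 Mb
product demo: 7.718 Mbps × 1620 s = 12503.2 Mb
tutorial video: 7.108 Mbps × 2400 s = 17059.2 Mb
Total: 299705.4 Mb = 37463.2 MB.
At 300 Mbps: 299705.4 / 300 = 999 s ≈ 16.7 minutes.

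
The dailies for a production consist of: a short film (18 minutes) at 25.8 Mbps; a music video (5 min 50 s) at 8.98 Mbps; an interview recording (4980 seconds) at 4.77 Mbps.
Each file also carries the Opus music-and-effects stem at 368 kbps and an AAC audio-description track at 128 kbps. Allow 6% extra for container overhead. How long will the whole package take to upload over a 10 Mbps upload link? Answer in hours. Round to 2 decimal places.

1.71 hours

Audio total: 368 + 128 = 496 kbps = 0.496 Mbps.
short film: 26.296 Mbps × 1080 s × 1.06 = 30103.7 Mb
music video: 9.476 Mbps × 350 s × 1.06 = 3515.6 Mb
interview recording: 5.266 Mbps × 4980 s × 1.06 = 27798.2 Mb
Total: 61417.4 Mb = 7677.2 MB.
At 10 Mbps: 61417.4 / 10 = 6142 s ≈ 1.71 hours.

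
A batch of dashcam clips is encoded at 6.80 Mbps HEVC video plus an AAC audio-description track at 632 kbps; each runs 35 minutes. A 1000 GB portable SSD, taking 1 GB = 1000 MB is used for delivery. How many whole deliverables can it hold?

35 min = 2100 s
Audio: 632 kbps = 0.632 Mbps.
Total bitrate: 7.432 Mbps.
Per item: 7.432 Mbps × 2100 s = 15,607 Mb = 1,951 MB.
Capacity: 1000 GB = 8,000,000 Mb; 512.58 items → 512 complete.

512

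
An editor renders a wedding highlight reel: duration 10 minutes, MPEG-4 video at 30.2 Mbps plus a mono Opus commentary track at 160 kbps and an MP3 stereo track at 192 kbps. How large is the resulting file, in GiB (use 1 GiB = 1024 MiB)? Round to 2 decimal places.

10 min = 600 s
Audio total: 160 + 192 = 352 kbps = 0.352 Mbps.
Total bitrate: 30.2 + 0.352 = 30.552 Mbps.
Stream data: 30.552 Mbps × 600 s = 18331.2 Mb.
18,331 Mb = 2,291,400,000 bytes ÷ 1,073,741,824 = 2.134 GiB.

2.13 GiB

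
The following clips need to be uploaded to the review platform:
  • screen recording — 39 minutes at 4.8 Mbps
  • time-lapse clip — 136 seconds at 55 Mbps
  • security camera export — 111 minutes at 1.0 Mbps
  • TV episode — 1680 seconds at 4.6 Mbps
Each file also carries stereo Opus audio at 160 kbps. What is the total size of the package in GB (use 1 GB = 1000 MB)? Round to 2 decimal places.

4.35 GB

Audio: 160 kbps = 0.160 Mbps.
screen recording: 4.960 Mbps × 2340 s = 11606.4 Mb
time-lapse clip: 55.160 Mbps × 136 s = 7501.8 Mb
security camera export: 1.160 Mbps × 6660 s = 7725.6 Mb
TV episode: 4.760 Mbps × 1680 s = 7996.8 Mb
Total: 34830.6 Mb = 4353.8 MB.
= 4.354 GB.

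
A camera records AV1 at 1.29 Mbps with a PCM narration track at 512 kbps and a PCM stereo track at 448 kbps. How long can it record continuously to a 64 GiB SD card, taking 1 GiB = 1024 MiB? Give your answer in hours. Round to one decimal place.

67.9 hours

Audio total: 512 + 448 = 960 kbps = 0.960 Mbps.
Total bitrate: 1.29 + 0.960 = 2.250 Mbps.
Capacity: 64 GiB = 549,756 Mb.
Recording time: 549,756 / 2.250 = 244,336 s ≈ 67.9 hours.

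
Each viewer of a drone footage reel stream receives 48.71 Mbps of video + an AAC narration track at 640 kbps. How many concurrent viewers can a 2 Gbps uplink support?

Audio: 640 kbps = 0.640 Mbps.
Per-viewer media rate: 49.350 Mbps.
2 Gbps = 2,000 Mbps; 2,000 / 49.350 = 40.53 → 40 viewers.

40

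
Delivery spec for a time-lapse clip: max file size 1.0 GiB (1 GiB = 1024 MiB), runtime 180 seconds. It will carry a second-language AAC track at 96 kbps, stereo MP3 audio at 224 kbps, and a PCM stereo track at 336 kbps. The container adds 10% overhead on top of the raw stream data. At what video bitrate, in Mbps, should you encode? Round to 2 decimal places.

42.73 Mbps

Budget: 1.0 GiB = 8589.9 Mb.
Stream payload after overhead: 8589.9 / 1.10 = 7809.0 Mb.
Total bitrate budget: 7809.0 Mb / 180 s = 43.384 Mbps.
Audio total: 96 + 224 + 336 = 656 kbps = 0.656 Mbps.
Video: 43.384 − 0.656 = 42.728 Mbps.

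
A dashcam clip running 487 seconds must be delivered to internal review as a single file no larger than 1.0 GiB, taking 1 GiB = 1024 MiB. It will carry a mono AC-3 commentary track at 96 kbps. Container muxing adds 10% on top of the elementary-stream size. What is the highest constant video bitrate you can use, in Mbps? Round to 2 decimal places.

Budget: 1.0 GiB = 8589.9 Mb.
Stream payload after overhead: 8589.9 / 1.10 = 7809.0 Mb.
Total bitrate budget: 7809.0 Mb / 487 s = 16.035 Mbps.
Audio: 96 kbps = 0.096 Mbps.
Video: 16.035 − 0.096 = 15.939 Mbps.

15.94 Mbps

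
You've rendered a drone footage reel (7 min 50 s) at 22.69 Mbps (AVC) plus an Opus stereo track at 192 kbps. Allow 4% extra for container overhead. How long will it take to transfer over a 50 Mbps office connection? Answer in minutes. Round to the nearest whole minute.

7 min 50 s = 470 s
Audio: 192 kbps = 0.192 Mbps.
Total bitrate: 22.882 Mbps.
File: 22.882 Mbps × 470 s = 10754.5 Mb.
With 4% container overhead: ×1.04. → 11184.7 Mb.
At 50 Mbps: 11184.7 / 50 = 223.7 s ≈ 3.73 minutes.

4 minutes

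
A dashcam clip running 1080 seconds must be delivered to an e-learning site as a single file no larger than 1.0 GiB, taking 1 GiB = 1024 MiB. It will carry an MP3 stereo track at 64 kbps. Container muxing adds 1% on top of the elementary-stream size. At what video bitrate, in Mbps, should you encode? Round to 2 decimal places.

7.81 Mbps

Budget: 1.0 GiB = 8589.9 Mb.
Stream payload after overhead: 8589.9 / 1.01 = 8504.9 Mb.
Total bitrate budget: 8504.9 Mb / 1080 s = 7.875 Mbps.
Audio: 64 kbps = 0.064 Mbps.
Video: 7.875 − 0.064 = 7.811 Mbps.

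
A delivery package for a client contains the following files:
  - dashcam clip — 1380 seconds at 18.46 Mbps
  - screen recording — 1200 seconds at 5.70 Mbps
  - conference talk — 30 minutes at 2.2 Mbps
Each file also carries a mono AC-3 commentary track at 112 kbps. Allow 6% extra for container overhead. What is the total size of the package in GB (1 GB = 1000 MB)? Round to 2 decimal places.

4.87 GB

Audio: 112 kbps = 0.112 Mbps.
dashcam clip: 18.572 Mbps × 1380 s × 1.06 = 27167.1 Mb
screen recording: 5.812 Mbps × 1200 s × 1.06 = 7392.9 Mb
conference talk: 2.312 Mbps × 1800 s × 1.06 = 4411.3 Mb
Total: 38971.3 Mb = 4871.4 MB.
= 4.871 GB.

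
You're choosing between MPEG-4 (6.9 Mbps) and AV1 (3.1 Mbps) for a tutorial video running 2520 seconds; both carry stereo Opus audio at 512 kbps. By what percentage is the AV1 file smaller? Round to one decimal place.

51.3%

Audio: 512 kbps = 0.512 Mbps.
MPEG-4: 7.412 Mbps × 2520 s = 18678.2 Mb = 2.335 GB.
AV1: 3.612 Mbps × 2520 s = 9102.2 Mb = 1.138 GB.
Reduction: (1 − 1.138/2.335) × 100 = 51.27%.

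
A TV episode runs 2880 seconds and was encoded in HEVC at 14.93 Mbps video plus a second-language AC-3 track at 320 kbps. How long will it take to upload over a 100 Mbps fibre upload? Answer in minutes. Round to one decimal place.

Audio: 320 kbps = 0.320 Mbps.
Total bitrate: 15.250 Mbps.
File: 15.250 Mbps × 2880 s = 43920.0 Mb.
At 100 Mbps: 43920.0 / 100 = 439.2 s ≈ 7.32 minutes.

7.3 minutes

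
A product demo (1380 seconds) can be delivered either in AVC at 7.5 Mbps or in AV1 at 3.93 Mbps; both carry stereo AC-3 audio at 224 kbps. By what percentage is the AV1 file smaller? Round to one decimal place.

46.2%

Audio: 224 kbps = 0.224 Mbps.
AVC: 7.724 Mbps × 1380 s = 10659.1 Mb = 1.332 GB.
AV1: 4.154 Mbps × 1380 s = 5732.5 Mb = 0.717 GB.
Reduction: (1 − 0.717/1.332) × 100 = 46.22%.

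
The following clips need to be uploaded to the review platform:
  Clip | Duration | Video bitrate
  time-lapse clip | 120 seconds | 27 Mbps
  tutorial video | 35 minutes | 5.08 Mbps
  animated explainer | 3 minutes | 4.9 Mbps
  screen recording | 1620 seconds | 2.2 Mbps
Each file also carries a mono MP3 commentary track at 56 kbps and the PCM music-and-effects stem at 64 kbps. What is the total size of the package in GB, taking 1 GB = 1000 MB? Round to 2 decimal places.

Audio total: 56 + 64 = 120 kbps = 0.120 Mbps.
time-lapse clip: 27.120 Mbps × 120 s = 3254.4 Mb
tutorial video: 5.200 Mbps × 2100 s = 10920.0 Mb
animated explainer: 5.020 Mbps × 180 s = 903.6 Mb
screen recording: 2.320 Mbps × 1620 s = 3758.4 Mb
Total: 18836.4 Mb = 2354.6 MB.
= 2.355 GB.

2.35 GB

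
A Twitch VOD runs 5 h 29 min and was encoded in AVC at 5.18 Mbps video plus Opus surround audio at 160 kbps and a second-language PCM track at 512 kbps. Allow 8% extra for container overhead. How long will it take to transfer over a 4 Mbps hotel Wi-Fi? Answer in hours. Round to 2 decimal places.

5 h 29 min = 329 min = 19740 s
Audio total: 160 + 512 = 672 kbps = 0.672 Mbps.
Total bitrate: 5.852 Mbps.
File: 5.852 Mbps × 19740 s = 115518.5 Mb.
With 8% container overhead: ×1.08. → 124760.0 Mb.
At 4 Mbps: 124760.0 / 4 = 31190.0 s ≈ 8.66 hours.

8.66 hours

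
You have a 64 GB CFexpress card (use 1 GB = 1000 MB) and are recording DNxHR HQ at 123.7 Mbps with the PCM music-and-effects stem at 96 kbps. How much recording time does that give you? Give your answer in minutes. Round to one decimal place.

Audio: 96 kbps = 0.096 Mbps.
Total bitrate: 123.7 + 0.096 = 123.796 Mbps.
Capacity: 64 GB = 512,000 Mb.
Recording time: 512,000 / 123.796 = 4,136 s ≈ 68.9 minutes.

68.9 minutes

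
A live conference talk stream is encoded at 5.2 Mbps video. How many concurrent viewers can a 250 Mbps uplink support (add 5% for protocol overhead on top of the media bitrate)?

On the wire with 5% overhead: 5.460 Mbps.
250 Mbps = 250.0 Mbps; 250.0 / 5.460 = 45.79 → 45 viewers.

45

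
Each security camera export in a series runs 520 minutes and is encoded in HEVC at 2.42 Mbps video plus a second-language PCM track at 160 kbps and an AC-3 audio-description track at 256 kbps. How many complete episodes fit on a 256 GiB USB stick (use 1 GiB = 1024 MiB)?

24

520 min = 31200 s
Audio total: 160 + 256 = 416 kbps = 0.416 Mbps.
Total bitrate: 2.836 Mbps.
Per item: 2.836 Mbps × 31200 s = 88,483 Mb = 11,060 MB.
Capacity: 256 GiB = 2,199,023 Mb; 24.85 items → 24 complete.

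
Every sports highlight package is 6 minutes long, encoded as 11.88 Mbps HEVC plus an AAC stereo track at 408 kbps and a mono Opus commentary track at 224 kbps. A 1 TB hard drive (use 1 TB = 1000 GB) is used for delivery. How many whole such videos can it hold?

6 min = 360 s
Audio total: 408 + 224 = 632 kbps = 0.632 Mbps.
Total bitrate: 12.512 Mbps.
Per item: 12.512 Mbps × 360 s = 4,504 Mb = 563.0 MB.
Capacity: 1 TB = 8,000,000 Mb; 1776.07 items → 1776 complete.

1776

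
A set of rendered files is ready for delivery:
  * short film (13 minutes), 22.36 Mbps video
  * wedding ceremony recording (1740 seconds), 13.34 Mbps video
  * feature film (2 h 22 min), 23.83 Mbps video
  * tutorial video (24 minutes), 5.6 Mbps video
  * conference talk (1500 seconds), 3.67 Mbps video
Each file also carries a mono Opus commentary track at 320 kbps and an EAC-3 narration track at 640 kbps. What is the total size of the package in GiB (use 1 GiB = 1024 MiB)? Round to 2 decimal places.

31.51 GiB

Audio total: 320 + 640 = 960 kbps = 0.960 Mbps.
short film: 23.320 Mbps × 780 s = 18189.6 Mb
wedding ceremony recording: 14.300 Mbps × 1740 s = 24882.0 Mb
feature film: 24.790 Mbps × 8520 s = 211210.8 Mb
tutorial video: 6.560 Mbps × 1440 s = 9446.4 Mb
conference talk: 4.630 Mbps × 1500 s = 6945.0 Mb
Total: 270673.8 Mb = 33834.2 MB.
= 31.51 GiB.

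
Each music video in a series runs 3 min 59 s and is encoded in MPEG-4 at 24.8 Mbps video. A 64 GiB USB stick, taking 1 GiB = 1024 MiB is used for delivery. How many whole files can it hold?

3 min 59 s = 239 s
Per item: 24.800 Mbps × 239 s = 5,927 Mb = 740.9 MB.
Capacity: 64 GiB = 549,756 Mb; 92.75 items → 92 complete.

92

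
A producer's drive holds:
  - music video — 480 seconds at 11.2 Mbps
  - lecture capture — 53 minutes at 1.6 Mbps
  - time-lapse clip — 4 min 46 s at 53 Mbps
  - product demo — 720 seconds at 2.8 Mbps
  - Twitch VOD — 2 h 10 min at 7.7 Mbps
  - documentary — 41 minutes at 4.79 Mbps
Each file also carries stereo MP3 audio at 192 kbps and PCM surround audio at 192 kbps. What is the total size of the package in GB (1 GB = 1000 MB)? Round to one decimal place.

Audio total: 192 + 192 = 384 kbps = 0.384 Mbps.
music video: 11.584 Mbps × 480 s = 5560.3 Mb
lecture capture: 1.984 Mbps × 3180 s = 6309.1 Mb
time-lapse clip: 53.384 Mbps × 286 s = 15267.8 Mb
product demo: 3.184 Mbps × 720 s = 2292.5 Mb
Twitch VOD: 8.084 Mbps × 7800 s = 63055.2 Mb
documentary: 5.174 Mbps × 2460 s = 12728.0 Mb
Total: 105213.0 Mb = 13151.6 MB.
= 13.15 GB.

13.2 GB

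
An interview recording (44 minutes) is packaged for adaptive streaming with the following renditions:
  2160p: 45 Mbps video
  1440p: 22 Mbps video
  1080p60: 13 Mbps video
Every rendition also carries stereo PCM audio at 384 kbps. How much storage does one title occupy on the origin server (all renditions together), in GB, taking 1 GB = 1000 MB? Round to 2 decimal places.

44 min = 2640 s
Audio: 384 kbps = 0.384 Mbps.
Sum of rendition bitrates: (45+0.384) + (22+0.384) + (13+0.384) = 81.152 Mbps.
× 2640 s = 214,241 Mb = 26,780 MB = 26.78 GB.

26.78 GB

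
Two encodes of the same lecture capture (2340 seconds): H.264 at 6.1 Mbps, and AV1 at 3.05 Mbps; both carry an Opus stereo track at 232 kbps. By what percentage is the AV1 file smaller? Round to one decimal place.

Audio: 232 kbps = 0.232 Mbps.
H.264: 6.332 Mbps × 2340 s = 14816.9 Mb = 1.725 GiB.
AV1: 3.282 Mbps × 2340 s = 7679.9 Mb = 0.894 GiB.
Reduction: (1 − 0.894/1.725) × 100 = 48.17%.

48.2%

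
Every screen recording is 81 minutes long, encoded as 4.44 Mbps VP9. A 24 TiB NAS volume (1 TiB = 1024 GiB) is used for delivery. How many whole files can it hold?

9783

81 min = 4860 s
Per item: 4.440 Mbps × 4860 s = 21,578 Mb = 2,697 MB.
Capacity: 24 TiB = 211,106,233 Mb; 9783.22 items → 9783 complete.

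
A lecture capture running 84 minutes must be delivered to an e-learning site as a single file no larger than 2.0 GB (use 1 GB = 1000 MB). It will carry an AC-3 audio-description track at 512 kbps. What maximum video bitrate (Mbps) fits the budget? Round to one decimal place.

Budget: 2.0 GB = 16000.0 Mb.
84 min = 5040 s
Total bitrate budget: 16000.0 Mb / 5040 s = 3.175 Mbps.
Audio: 512 kbps = 0.512 Mbps.
Video: 3.175 − 0.512 = 2.663 Mbps.

2.7 Mbps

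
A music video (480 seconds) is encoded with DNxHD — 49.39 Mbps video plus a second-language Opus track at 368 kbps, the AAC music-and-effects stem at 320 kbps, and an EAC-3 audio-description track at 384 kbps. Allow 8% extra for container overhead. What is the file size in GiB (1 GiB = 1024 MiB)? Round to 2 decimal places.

3.05 GiB

Audio total: 368 + 320 + 384 = 1072 kbps = 1.072 Mbps.
Total bitrate: 49.39 + 1.072 = 50.462 Mbps.
Stream data: 50.462 Mbps × 480 s = 24221.8 Mb.
With 8% container overhead: ×1.08.
26,160 Mb = 3,269,937,600 bytes ÷ 1,073,741,824 = 3.045 GiB.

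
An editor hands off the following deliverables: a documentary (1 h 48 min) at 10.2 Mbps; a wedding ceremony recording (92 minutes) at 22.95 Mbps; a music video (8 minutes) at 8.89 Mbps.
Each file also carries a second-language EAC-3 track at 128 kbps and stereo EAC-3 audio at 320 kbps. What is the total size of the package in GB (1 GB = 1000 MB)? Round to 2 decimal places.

Audio total: 128 + 320 = 448 kbps = 0.448 Mbps.
documentary: 10.648 Mbps × 6480 s = 68999.0 Mb
wedding ceremony recording: 23.398 Mbps × 5520 s = 129157.0 Mb
music video: 9.338 Mbps × 480 s = 4482.2 Mb
Total: 202638.2 Mb = 25329.8 MB.
= 25.33 GB.

25.33 GB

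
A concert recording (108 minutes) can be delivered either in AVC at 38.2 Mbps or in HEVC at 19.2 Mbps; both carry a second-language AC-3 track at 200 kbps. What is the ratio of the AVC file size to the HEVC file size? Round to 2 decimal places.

1.98

108 min = 6480 s
Audio: 200 kbps = 0.200 Mbps.
AVC: 38.400 Mbps × 6480 s = 248832.0 Mb = 31.104 GB.
HEVC: 19.400 Mbps × 6480 s = 125712.0 Mb = 15.714 GB.
Ratio: 31.104 / 15.714 = 1.979.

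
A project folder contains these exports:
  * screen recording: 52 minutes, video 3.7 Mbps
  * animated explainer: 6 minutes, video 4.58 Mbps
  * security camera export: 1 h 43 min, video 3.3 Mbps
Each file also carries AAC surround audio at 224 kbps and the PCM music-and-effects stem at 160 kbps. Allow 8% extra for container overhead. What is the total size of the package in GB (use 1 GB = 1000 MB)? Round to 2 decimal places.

Audio total: 224 + 160 = 384 kbps = 0.384 Mbps.
screen recording: 4.084 Mbps × 3120 s × 1.08 = 13761.4 Mb
animated explainer: 4.964 Mbps × 360 s × 1.08 = 1930.0 Mb
security camera export: 3.684 Mbps × 6180 s × 1.08 = 24588.5 Mb
Total: 40279.9 Mb = 5035.0 MB.
= 5.035 GB.

5.03 GB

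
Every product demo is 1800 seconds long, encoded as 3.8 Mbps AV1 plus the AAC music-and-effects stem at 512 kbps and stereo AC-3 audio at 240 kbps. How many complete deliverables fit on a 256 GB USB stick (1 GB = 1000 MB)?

Audio total: 512 + 240 = 752 kbps = 0.752 Mbps.
Total bitrate: 4.552 Mbps.
Per item: 4.552 Mbps × 1800 s = 8,194 Mb = 1,024 MB.
Capacity: 256 GB = 2,048,000 Mb; 249.95 items → 249 complete.

249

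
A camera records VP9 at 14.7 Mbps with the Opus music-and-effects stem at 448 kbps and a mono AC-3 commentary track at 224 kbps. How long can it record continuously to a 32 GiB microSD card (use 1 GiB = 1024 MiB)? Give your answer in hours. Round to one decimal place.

Audio total: 448 + 224 = 672 kbps = 0.672 Mbps.
Total bitrate: 14.7 + 0.672 = 15.372 Mbps.
Capacity: 32 GiB = 274,878 Mb.
Recording time: 274,878 / 15.372 = 17,882 s ≈ 4.97 hours.

5.0 hours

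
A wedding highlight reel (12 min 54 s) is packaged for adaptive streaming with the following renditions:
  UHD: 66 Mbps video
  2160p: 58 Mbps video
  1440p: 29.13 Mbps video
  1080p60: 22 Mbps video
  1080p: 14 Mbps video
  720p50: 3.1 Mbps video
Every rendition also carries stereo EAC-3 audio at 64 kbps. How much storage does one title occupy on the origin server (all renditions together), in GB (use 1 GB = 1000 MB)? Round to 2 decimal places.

12 min 54 s = 774 s
Audio: 64 kbps = 0.064 Mbps.
Sum of rendition bitrates: (66+0.064) + (58+0.064) + (29.13+0.064) + (22+0.064) + (14+0.064) + (3.1+0.064) = 192.614 Mbps.
× 774 s = 149,083 Mb = 18,635 MB = 18.64 GB.

18.64 GB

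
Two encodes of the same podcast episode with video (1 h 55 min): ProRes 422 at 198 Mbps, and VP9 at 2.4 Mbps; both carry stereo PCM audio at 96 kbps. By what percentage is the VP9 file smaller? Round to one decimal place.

98.7%

1 h 55 min = 115 min = 6900 s
Audio: 96 kbps = 0.096 Mbps.
ProRes 422: 198.096 Mbps × 6900 s = 1366862.4 Mb = 159.124 GiB.
VP9: 2.496 Mbps × 6900 s = 17222.4 Mb = 2.005 GiB.
Reduction: (1 − 2.005/159.124) × 100 = 98.74%.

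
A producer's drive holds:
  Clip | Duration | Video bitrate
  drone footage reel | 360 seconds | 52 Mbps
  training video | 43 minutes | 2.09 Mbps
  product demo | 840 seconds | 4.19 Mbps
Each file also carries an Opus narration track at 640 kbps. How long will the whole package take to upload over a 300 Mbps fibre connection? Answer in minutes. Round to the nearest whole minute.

Audio: 640 kbps = 0.640 Mbps.
drone footage reel: 52.640 Mbps × 360 s = 18950.4 Mb
training video: 2.730 Mbps × 2580 s = 7043.4 Mb
product demo: 4.830 Mbps × 840 s = 4057.2 Mb
Total: 30051.0 Mb = 3756.4 MB.
At 300 Mbps: 30051.0 / 300 = 100 s ≈ 1.67 minutes.

2 minutes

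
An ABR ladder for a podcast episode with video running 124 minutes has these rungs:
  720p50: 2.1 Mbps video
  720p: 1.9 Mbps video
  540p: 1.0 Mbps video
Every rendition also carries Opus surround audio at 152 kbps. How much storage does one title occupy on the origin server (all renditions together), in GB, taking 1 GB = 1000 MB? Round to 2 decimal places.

124 min = 7440 s
Audio: 152 kbps = 0.152 Mbps.
Sum of rendition bitrates: (2.1+0.152) + (1.9+0.152) + (1.0+0.152) = 5.456 Mbps.
× 7440 s = 40,593 Mb = 5,074 MB = 5.074 GB.

5.07 GB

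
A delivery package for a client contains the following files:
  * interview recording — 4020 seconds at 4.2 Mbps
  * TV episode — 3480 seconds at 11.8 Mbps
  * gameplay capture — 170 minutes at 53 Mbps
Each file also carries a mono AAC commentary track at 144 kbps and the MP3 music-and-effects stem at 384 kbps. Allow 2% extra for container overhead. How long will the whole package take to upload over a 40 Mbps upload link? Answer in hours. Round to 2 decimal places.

4.31 hours

Audio total: 144 + 384 = 528 kbps = 0.528 Mbps.
interview recording: 4.728 Mbps × 4020 s × 1.02 = 19386.7 Mb
TV episode: 12.328 Mbps × 3480 s × 1.02 = 43759.5 Mb
gameplay capture: 53.528 Mbps × 10200 s × 1.02 = 556905.3 Mb
Total: 620051.5 Mb = 77506.4 MB.
At 40 Mbps: 620051.5 / 40 = 15501 s ≈ 4.31 hours.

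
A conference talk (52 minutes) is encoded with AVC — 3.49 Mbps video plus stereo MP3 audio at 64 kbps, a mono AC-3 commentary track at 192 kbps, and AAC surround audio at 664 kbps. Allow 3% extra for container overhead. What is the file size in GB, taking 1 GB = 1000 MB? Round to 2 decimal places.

1.77 GB

52 min = 3120 s
Audio total: 64 + 192 + 664 = 920 kbps = 0.920 Mbps.
Total bitrate: 3.49 + 0.920 = 4.410 Mbps.
Stream data: 4.410 Mbps × 3120 s = 13759.2 Mb.
With 3% container overhead: ×1.03.
14,172 Mb ÷ 8 = 1,771 MB → 1.771 GB.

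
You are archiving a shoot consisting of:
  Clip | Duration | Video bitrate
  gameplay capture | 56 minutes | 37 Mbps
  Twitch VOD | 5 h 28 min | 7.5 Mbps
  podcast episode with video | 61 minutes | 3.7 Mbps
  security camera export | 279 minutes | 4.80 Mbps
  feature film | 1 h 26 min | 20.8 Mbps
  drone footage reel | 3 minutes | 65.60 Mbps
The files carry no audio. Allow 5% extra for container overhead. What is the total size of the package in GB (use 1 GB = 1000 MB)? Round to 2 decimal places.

63.65 GB

gameplay capture: 37.000 Mbps × 3360 s × 1.05 = 130536.0 Mb
Twitch VOD: 7.500 Mbps × 19680 s × 1.05 = 154980.0 Mb
podcast episode with video: 3.700 Mbps × 3660 s × 1.05 = 14219.1 Mb
security camera export: 4.800 Mbps × 16740 s × 1.05 = 84369.6 Mb
feature film: 20.800 Mbps × 5160 s × 1.05 = 112694.4 Mb
drone footage reel: 65.600 Mbps × 180 s × 1.05 = 12398.4 Mb
Total: 509197.5 Mb = 63649.7 MB.
= 63.65 GB.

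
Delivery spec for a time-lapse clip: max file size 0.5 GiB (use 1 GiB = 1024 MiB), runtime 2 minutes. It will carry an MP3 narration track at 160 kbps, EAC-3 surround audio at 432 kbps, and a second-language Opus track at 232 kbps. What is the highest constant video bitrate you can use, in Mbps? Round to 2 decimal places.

34.97 Mbps

Budget: 0.5 GiB = 4295.0 Mb.
2 min = 120 s
Total bitrate budget: 4295.0 Mb / 120 s = 35.791 Mbps.
Audio total: 160 + 432 + 232 = 824 kbps = 0.824 Mbps.
Video: 35.791 − 0.824 = 34.967 Mbps.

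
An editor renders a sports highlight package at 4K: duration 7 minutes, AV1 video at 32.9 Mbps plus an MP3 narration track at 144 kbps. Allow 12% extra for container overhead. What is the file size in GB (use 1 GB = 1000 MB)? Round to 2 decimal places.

1.94 GB

7 min = 420 s
Audio: 144 kbps = 0.144 Mbps.
Total bitrate: 32.9 + 0.144 = 33.044 Mbps.
Stream data: 33.044 Mbps × 420 s = 13878.5 Mb.
With 12% container overhead: ×1.12.
15,544 Mb ÷ 8 = 1,943 MB → 1.943 GB.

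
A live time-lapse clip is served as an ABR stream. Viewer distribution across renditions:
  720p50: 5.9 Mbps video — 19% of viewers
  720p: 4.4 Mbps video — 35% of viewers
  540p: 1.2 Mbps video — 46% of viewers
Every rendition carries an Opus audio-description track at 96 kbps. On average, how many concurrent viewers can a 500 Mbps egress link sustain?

151

Audio: 96 kbps = 0.096 Mbps.
Average per-viewer bitrate: 0.19×5.996 + 0.35×4.496 + 0.46×1.296 = 3.309 Mbps.
500 Mbps = 500.0 Mbps; 500.0 / 3.309 = 151.10 → 151.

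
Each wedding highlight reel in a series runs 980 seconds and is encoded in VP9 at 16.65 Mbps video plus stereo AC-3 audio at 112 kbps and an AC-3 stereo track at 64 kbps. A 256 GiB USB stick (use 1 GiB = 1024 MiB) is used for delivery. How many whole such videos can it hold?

Audio total: 112 + 64 = 176 kbps = 0.176 Mbps.
Total bitrate: 16.826 Mbps.
Per item: 16.826 Mbps × 980 s = 16,489 Mb = 2,061 MB.
Capacity: 256 GiB = 2,199,023 Mb; 133.36 items → 133 complete.

133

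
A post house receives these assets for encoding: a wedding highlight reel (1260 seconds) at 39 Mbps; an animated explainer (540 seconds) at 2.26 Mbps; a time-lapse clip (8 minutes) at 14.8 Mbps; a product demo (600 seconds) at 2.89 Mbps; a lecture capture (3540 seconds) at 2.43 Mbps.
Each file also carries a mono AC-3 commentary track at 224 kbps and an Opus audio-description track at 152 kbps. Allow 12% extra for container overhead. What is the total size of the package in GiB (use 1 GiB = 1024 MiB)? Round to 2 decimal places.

Audio total: 224 + 152 = 376 kbps = 0.376 Mbps.
wedding highlight reel: 39.376 Mbps × 1260 s × 1.12 = 55567.4 Mb
animated explainer: 2.636 Mbps × 540 s × 1.12 = 1594.3 Mb
time-lapse clip: 15.176 Mbps × 480 s × 1.12 = 8158.6 Mb
product demo: 3.266 Mbps × 600 s × 1.12 = 2194.8 Mb
lecture capture: 2.806 Mbps × 3540 s × 1.12 = 11125.2 Mb
Total: 78640.3 Mb = 9830.0 MB.
= 9.155 GiB.

9.15 GiB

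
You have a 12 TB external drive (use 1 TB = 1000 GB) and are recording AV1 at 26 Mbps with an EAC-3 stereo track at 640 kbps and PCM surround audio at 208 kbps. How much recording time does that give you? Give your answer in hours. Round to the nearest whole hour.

993 hours

Audio total: 640 + 208 = 848 kbps = 0.848 Mbps.
Total bitrate: 26 + 0.848 = 26.848 Mbps.
Capacity: 12 TB = 96,000,000 Mb.
Recording time: 96,000,000 / 26.848 = 3,575,685 s ≈ 993 hours.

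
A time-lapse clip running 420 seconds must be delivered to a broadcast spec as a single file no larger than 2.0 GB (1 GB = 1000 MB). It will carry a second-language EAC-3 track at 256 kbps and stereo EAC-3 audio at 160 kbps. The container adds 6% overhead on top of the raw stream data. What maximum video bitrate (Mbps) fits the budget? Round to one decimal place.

35.5 Mbps

Budget: 2.0 GB = 16000.0 Mb.
Stream payload after overhead: 16000.0 / 1.06 = 15094.3 Mb.
Total bitrate budget: 15094.3 Mb / 420 s = 35.939 Mbps.
Audio total: 256 + 160 = 416 kbps = 0.416 Mbps.
Video: 35.939 − 0.416 = 35.523 Mbps.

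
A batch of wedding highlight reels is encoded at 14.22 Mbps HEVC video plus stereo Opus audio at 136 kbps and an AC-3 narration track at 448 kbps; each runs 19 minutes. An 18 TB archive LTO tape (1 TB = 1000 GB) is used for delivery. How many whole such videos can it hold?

8532

19 min = 1140 s
Audio total: 136 + 448 = 584 kbps = 0.584 Mbps.
Total bitrate: 14.804 Mbps.
Per item: 14.804 Mbps × 1140 s = 16,877 Mb = 2,110 MB.
Capacity: 18 TB = 144,000,000 Mb; 8532.54 items → 8532 complete.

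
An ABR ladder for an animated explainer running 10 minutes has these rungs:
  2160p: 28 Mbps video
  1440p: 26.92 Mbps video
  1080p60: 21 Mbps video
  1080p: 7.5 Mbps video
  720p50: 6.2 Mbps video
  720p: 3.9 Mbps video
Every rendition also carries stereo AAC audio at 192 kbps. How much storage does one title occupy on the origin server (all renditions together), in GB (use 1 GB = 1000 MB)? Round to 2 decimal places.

10 min = 600 s
Audio: 192 kbps = 0.192 Mbps.
Sum of rendition bitrates: (28+0.192) + (26.92+0.192) + (21+0.192) + (7.5+0.192) + (6.2+0.192) + (3.9+0.192) = 94.672 Mbps.
× 600 s = 56,803 Mb = 7,100 MB = 7.100 GB.

7.10 GB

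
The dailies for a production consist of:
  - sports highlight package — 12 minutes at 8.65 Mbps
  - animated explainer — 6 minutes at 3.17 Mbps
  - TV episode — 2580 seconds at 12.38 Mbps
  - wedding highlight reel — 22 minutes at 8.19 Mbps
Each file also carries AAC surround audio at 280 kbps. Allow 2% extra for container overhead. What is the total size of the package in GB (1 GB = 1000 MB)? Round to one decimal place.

Audio: 280 kbps = 0.280 Mbps.
sports highlight package: 8.930 Mbps × 720 s × 1.02 = 6558.2 Mb
animated explainer: 3.450 Mbps × 360 s × 1.02 = 1266.8 Mb
TV episode: 12.660 Mbps × 2580 s × 1.02 = 33316.1 Mb
wedding highlight reel: 8.470 Mbps × 1320 s × 1.02 = 11404.0 Mb
Total: 52545.1 Mb = 6568.1 MB.
= 6.568 GB.

6.6 GB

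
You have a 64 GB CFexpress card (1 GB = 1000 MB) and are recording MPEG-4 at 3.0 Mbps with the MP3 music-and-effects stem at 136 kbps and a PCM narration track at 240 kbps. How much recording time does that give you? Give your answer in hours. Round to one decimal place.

Audio total: 136 + 240 = 376 kbps = 0.376 Mbps.
Total bitrate: 3.0 + 0.376 = 3.376 Mbps.
Capacity: 64 GB = 512,000 Mb.
Recording time: 512,000 / 3.376 = 151,659 s ≈ 42.1 hours.

42.1 hours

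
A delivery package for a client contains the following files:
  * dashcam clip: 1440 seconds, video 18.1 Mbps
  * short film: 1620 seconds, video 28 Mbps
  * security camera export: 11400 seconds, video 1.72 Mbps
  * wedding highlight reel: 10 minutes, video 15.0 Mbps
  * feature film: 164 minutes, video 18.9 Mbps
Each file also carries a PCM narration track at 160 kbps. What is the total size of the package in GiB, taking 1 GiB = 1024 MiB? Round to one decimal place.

33.8 GiB

Audio: 160 kbps = 0.160 Mbps.
dashcam clip: 18.260 Mbps × 1440 s = 26294.4 Mb
short film: 28.160 Mbps × 1620 s = 45619.2 Mb
security camera export: 1.880 Mbps × 11400 s = 21432.0 Mb
wedding highlight reel: 15.160 Mbps × 600 s = 9096.0 Mb
feature film: 19.060 Mbps × 9840 s = 187550.4 Mb
Total: 289992.0 Mb = 36249.0 MB.
= 33.76 GiB.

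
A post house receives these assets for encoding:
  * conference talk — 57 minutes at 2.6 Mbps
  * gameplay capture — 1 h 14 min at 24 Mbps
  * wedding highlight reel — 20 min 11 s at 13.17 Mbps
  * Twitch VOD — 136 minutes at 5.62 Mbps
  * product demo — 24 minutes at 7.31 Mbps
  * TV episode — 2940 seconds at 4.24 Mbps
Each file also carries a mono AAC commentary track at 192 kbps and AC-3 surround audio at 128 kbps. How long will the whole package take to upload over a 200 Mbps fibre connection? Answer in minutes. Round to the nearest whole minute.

Audio total: 192 + 128 = 320 kbps = 0.320 Mbps.
conference talk: 2.920 Mbps × 3420 s = 9986.4 Mb
gameplay capture: 24.320 Mbps × 4440 s = 107980.8 Mb
wedding highlight reel: 13.490 Mbps × 1211 s = 16336.4 Mb
Twitch VOD: 5.940 Mbps × 8160 s = 48470.4 Mb
product demo: 7.630 Mbps × 1440 s = 10987.2 Mb
TV episode: 4.560 Mbps × 2940 s = 13406.4 Mb
Total: 207167.6 Mb = 25895.9 MB.
At 200 Mbps: 207167.6 / 200 = 1036 s ≈ 17.3 minutes.

17 minutes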